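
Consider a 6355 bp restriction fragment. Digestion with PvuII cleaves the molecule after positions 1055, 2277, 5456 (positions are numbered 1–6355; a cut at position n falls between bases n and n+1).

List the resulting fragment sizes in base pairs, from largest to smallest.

Linear molecule, 3 cuts → 4 fragments:
  1055 − 0 = 1055 bp
  2277 − 1055 = 1222 bp
  5456 − 2277 = 3179 bp
  6355 − 5456 = 899 bp
Sorted largest to smallest: 3179, 1222, 1055, 899 bp.

3179, 1222, 1055, 899 bp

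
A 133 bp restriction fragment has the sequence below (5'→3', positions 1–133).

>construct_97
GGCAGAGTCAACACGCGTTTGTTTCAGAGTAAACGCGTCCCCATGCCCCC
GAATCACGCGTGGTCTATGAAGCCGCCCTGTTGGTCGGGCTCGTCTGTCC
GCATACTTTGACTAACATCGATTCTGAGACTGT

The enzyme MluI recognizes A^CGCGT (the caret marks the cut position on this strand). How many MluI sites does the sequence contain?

3

ACGCGT occurs starting at positions 13, 33, 56.
MluI cuts at 3 sites.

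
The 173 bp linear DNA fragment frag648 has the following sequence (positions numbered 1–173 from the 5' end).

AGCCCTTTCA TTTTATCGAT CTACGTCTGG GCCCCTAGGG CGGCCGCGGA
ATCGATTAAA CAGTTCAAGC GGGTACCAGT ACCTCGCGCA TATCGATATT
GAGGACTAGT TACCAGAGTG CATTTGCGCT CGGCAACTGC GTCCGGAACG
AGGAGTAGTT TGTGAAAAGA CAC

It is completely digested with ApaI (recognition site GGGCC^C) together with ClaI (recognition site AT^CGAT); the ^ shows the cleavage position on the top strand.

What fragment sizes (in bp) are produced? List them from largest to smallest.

The ApaI site (GGGCCC) starts at position 29.
ApaI cuts after base 5 of each site (before the last base), so after position 33.
ClaI sites (ATCGAT) start at positions 15, 51, 92.
ClaI cuts after base 2 of each site, so after positions 16, 52, 93.
Combined cut positions: 16, 33, 52, 93.
Linear molecule, 4 cuts → 5 fragments:
  1–16 → 16 bp
  17–33 → 17 bp
  34–52 → 19 bp
  53–93 → 41 bp
  94–173 → 80 bp
Sorted largest to smallest: 80, 41, 19, 17, 16 bp.

80, 41, 19, 17, 16 bp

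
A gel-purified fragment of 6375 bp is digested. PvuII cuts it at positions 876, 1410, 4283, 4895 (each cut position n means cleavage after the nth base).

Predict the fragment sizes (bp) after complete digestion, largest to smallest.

Linear molecule, 4 cuts → 5 fragments:
  876 − 0 = 876 bp
  1410 − 876 = 534 bp
  4283 − 1410 = 2873 bp
  4895 − 4283 = 612 bp
  6375 − 4895 = 1480 bp
Sorted largest to smallest: 2873, 1480, 876, 612, 534 bp.

2873, 1480, 876, 612, 534 bp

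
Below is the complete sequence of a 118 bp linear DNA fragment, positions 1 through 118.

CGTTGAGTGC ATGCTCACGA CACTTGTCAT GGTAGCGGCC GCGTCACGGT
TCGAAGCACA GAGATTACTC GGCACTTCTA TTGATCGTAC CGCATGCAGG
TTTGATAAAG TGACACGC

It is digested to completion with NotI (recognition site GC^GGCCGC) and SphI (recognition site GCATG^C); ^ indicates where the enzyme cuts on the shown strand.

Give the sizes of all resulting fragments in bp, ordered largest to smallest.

The NotI site (GCGGCCGC) starts at position 35.
NotI cuts after base 2 of each site, so after position 36.
SphI sites (GCATGC) start at positions 9, 92.
SphI cuts after base 5 of each site (before the last base), so after positions 13, 96.
Combined cut positions: 13, 36, 96.
Linear molecule, 3 cuts → 4 fragments:
  1–13 → 13 bp
  14–36 → 23 bp
  37–96 → 60 bp
  97–118 → 22 bp
Sorted largest to smallest: 60, 23, 22, 13 bp.

60, 23, 22, 13 bp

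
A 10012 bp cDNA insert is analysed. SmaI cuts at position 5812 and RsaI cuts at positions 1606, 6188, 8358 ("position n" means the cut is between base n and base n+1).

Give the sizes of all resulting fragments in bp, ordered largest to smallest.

Combined cut positions (sorted): 1606, 5812, 6188, 8358.
Linear molecule, 4 cuts → 5 fragments:
  1606 − 0 = 1606 bp
  5812 − 1606 = 4206 bp
  6188 − 5812 = 376 bp
  8358 − 6188 = 2170 bp
  10012 − 8358 = 1654 bp
Sorted largest to smallest: 4206, 2170, 1654, 1606, 376 bp.

4206, 2170, 1654, 1606, 376 bp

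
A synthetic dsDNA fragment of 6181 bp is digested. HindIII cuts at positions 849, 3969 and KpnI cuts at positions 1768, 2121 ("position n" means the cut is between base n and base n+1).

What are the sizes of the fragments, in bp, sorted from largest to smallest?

2212, 1848, 919, 849, 353 bp

Combined cut positions (sorted): 849, 1768, 2121, 3969.
Linear molecule, 4 cuts → 5 fragments:
  849 − 0 = 849 bp
  1768 − 849 = 919 bp
  2121 − 1768 = 353 bp
  3969 − 2121 = 1848 bp
  6181 − 3969 = 2212 bp
Sorted largest to smallest: 2212, 1848, 919, 849, 353 bp.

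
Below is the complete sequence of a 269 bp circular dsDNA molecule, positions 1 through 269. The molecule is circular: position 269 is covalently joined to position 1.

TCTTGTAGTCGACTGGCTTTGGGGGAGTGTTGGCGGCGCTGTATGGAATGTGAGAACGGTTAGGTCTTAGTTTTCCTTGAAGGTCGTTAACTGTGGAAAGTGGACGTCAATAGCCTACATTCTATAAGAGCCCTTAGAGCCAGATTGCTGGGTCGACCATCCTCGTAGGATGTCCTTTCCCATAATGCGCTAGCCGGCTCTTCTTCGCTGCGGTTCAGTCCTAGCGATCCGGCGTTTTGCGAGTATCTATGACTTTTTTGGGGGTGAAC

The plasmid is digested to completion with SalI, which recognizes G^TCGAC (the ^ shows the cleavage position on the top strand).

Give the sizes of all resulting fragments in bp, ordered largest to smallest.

144, 125 bp

SalI sites (GTCGAC) start at positions 8, 152.
SalI cuts after the first base of each site, so after positions 8, 152.
Circular molecule, 2 cuts → 2 fragments:
  9–152 → 144 bp
  153–269 then 1–8 → 117 + 8 = 125 bp
Sorted largest to smallest: 144, 125 bp.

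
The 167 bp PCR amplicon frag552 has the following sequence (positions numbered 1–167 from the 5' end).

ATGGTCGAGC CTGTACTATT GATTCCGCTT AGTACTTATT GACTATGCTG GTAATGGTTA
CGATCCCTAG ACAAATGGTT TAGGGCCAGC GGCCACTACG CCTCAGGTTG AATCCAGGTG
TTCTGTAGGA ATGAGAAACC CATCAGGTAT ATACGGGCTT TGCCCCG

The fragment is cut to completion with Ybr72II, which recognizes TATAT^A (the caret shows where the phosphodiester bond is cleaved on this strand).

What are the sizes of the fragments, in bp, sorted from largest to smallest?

The Ybr72II site (TATATA) starts at position 148.
Ybr72II cuts after base 5 of each site (before the last base), so after position 152.
Linear molecule, 1 cut → 2 fragments:
  1–152 → 152 bp
  153–167 → 15 bp
Sorted largest to smallest: 152, 15 bp.

152, 15 bp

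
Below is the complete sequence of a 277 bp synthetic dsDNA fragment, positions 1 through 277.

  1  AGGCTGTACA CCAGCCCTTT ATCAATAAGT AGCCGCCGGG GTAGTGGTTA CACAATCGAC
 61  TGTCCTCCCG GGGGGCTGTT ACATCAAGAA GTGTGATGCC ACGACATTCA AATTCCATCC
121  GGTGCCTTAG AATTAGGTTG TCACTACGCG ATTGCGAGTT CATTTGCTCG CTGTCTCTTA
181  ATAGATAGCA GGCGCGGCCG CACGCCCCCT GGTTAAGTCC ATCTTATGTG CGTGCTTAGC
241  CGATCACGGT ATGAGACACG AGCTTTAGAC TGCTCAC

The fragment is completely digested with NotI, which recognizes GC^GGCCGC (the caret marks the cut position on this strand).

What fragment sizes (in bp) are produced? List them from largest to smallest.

The NotI site (GCGGCCGC) starts at position 194.
NotI cuts after base 2 of each site, so after position 195.
Linear molecule, 1 cut → 2 fragments:
  1–195 → 195 bp
  196–277 → 82 bp
Sorted largest to smallest: 195, 82 bp.

195, 82 bp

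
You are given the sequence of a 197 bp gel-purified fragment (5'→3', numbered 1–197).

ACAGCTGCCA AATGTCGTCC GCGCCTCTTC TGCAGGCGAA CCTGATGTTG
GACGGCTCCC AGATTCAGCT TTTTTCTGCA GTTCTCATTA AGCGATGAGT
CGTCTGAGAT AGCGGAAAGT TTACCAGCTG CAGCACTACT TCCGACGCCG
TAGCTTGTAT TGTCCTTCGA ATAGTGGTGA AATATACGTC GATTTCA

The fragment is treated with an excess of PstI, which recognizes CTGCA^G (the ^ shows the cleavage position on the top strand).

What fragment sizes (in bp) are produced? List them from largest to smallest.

PstI sites (CTGCAG) start at positions 30, 76, 128.
PstI cuts after base 5 of each site (before the last base), so after positions 34, 80, 132.
Linear molecule, 3 cuts → 4 fragments:
  1–34 → 34 bp
  35–80 → 46 bp
  81–132 → 52 bp
  133–197 → 65 bp
Sorted largest to smallest: 65, 52, 46, 34 bp.

65, 52, 46, 34 bp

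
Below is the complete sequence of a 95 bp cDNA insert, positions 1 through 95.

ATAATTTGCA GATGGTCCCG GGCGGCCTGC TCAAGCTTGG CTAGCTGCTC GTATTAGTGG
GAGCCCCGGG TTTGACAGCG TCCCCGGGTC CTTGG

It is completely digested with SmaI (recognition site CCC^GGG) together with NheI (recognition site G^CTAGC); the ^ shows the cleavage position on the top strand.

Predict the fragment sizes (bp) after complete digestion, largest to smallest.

SmaI sites (CCCGGG) start at positions 17, 65, 83.
SmaI cuts after base 3 of each site, so after positions 19, 67, 85.
The NheI site (GCTAGC) starts at position 40.
NheI cuts after the first base of each site, so after position 40.
Combined cut positions: 19, 40, 67, 85.
Linear molecule, 4 cuts → 5 fragments:
  1–19 → 19 bp
  20–40 → 21 bp
  41–67 → 27 bp
  68–85 → 18 bp
  86–95 → 10 bp
Sorted largest to smallest: 27, 21, 19, 18, 10 bp.

27, 21, 19, 18, 10 bp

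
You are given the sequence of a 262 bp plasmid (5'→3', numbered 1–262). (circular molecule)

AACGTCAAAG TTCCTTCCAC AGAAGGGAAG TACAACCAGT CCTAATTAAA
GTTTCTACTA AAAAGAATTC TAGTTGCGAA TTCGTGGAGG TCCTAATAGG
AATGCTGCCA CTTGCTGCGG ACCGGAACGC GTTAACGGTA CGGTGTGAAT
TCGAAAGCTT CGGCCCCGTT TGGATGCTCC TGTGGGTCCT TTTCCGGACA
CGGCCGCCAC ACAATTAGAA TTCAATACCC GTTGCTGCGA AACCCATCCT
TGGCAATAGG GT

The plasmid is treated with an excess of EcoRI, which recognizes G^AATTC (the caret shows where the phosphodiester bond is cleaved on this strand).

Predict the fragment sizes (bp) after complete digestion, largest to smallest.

EcoRI sites (GAATTC) start at positions 65, 78, 147, 218.
EcoRI cuts after the first base of each site, so after positions 65, 78, 147, 218.
Circular molecule, 4 cuts → 4 fragments:
  66–78 → 13 bp
  79–147 → 69 bp
  148–218 → 71 bp
  219–262 then 1–65 → 44 + 65 = 109 bp
Sorted largest to smallest: 109, 71, 69, 13 bp.

109, 71, 69, 13 bp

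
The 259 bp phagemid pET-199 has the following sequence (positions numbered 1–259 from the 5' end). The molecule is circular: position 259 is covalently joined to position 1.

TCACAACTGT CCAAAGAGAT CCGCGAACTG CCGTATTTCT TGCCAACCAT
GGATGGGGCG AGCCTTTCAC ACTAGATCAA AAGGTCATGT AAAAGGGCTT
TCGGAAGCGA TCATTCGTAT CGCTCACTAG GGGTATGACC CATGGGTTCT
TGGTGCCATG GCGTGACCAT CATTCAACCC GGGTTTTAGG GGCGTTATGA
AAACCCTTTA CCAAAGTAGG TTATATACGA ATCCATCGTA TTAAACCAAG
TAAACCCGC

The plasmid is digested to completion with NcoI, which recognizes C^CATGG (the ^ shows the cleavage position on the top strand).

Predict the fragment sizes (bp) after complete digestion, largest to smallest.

NcoI sites (CCATGG) start at positions 47, 140, 156.
NcoI cuts after the first base of each site, so after positions 47, 140, 156.
Circular molecule, 3 cuts → 3 fragments:
  48–140 → 93 bp
  141–156 → 16 bp
  157–259 then 1–47 → 103 + 47 = 150 bp
Sorted largest to smallest: 150, 93, 16 bp.

150, 93, 16 bp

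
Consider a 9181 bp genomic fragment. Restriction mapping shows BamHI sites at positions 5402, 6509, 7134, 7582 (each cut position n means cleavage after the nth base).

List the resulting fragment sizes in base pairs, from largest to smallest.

5402, 1599, 1107, 625, 448 bp

Linear molecule, 4 cuts → 5 fragments:
  5402 − 0 = 5402 bp
  6509 − 5402 = 1107 bp
  7134 − 6509 = 625 bp
  7582 − 7134 = 448 bp
  9181 − 7582 = 1599 bp
Sorted largest to smallest: 5402, 1599, 1107, 625, 448 bp.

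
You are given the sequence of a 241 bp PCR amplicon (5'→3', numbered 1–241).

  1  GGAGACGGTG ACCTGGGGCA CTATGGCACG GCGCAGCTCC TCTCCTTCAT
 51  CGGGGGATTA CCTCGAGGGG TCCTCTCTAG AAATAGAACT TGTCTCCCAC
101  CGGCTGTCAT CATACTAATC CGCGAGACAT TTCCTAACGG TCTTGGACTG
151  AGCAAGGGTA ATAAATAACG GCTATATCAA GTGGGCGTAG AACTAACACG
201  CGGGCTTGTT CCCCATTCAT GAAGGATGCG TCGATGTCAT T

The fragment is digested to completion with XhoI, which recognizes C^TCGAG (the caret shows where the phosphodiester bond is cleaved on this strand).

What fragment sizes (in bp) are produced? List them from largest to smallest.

179, 62 bp

The XhoI site (CTCGAG) starts at position 62.
XhoI cuts after the first base of each site, so after position 62.
Linear molecule, 1 cut → 2 fragments:
  1–62 → 62 bp
  63–241 → 179 bp
Sorted largest to smallest: 179, 62 bp.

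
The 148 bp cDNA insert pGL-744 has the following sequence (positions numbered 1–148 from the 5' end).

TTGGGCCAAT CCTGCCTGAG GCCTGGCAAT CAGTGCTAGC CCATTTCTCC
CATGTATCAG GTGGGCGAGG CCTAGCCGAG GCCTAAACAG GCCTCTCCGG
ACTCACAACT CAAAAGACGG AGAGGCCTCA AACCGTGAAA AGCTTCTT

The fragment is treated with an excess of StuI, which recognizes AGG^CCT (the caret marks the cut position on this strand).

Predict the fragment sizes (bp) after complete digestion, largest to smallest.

StuI sites (AGGCCT) start at positions 19, 68, 79, 89, 123.
StuI cuts after base 3 of each site, so after positions 21, 70, 81, 91, 125.
Linear molecule, 5 cuts → 6 fragments:
  1–21 → 21 bp
  22–70 → 49 bp
  71–81 → 11 bp
  82–91 → 10 bp
  92–125 → 34 bp
  126–148 → 23 bp
Sorted largest to smallest: 49, 34, 23, 21, 11, 10 bp.

49, 34, 23, 21, 11, 10 bp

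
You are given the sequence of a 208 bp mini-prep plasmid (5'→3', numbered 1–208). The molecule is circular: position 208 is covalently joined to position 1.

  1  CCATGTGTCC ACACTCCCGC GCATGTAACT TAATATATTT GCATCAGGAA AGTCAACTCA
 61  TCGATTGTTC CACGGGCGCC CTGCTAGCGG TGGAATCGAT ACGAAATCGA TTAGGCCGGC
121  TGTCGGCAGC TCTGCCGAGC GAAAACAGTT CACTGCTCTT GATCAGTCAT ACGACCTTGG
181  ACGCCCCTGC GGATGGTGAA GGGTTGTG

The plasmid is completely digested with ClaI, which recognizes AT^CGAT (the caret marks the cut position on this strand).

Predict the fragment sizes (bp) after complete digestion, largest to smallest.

ClaI sites (ATCGAT) start at positions 60, 95, 106.
ClaI cuts after base 2 of each site, so after positions 61, 96, 107.
Circular molecule, 3 cuts → 3 fragments:
  62–96 → 35 bp
  97–107 → 11 bp
  108–208 then 1–61 → 101 + 61 = 162 bp
Sorted largest to smallest: 162, 35, 11 bp.

162, 35, 11 bp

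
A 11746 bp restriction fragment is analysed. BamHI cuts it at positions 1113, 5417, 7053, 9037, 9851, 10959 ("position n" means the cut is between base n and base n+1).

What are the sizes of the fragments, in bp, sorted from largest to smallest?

4304, 1984, 1636, 1113, 1108, 814, 787 bp

Linear molecule, 6 cuts → 7 fragments:
  1113 − 0 = 1113 bp
  5417 − 1113 = 4304 bp
  7053 − 5417 = 1636 bp
  9037 − 7053 = 1984 bp
  9851 − 9037 = 814 bp
  10959 − 9851 = 1108 bp
  11746 − 10959 = 787 bp
Sorted largest to smallest: 4304, 1984, 1636, 1113, 1108, 814, 787 bp.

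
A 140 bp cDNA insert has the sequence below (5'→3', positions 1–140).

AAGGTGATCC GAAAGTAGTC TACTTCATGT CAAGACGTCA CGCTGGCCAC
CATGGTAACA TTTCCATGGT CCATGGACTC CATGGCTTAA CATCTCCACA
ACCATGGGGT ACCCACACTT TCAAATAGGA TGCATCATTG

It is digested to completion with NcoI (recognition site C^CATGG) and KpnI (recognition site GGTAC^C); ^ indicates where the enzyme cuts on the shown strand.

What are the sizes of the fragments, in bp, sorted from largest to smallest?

50, 28, 22, 14, 10, 9, 7 bp

NcoI sites (CCATGG) start at positions 50, 64, 71, 80, 102.
NcoI cuts after the first base of each site, so after positions 50, 64, 71, 80, 102.
The KpnI site (GGTACC) starts at position 108.
KpnI cuts after base 5 of each site (before the last base), so after position 112.
Combined cut positions: 50, 64, 71, 80, 102, 112.
Linear molecule, 6 cuts → 7 fragments:
  1–50 → 50 bp
  51–64 → 14 bp
  65–71 → 7 bp
  72–80 → 9 bp
  81–102 → 22 bp
  103–112 → 10 bp
  113–140 → 28 bp
Sorted largest to smallest: 50, 28, 22, 14, 10, 9, 7 bp.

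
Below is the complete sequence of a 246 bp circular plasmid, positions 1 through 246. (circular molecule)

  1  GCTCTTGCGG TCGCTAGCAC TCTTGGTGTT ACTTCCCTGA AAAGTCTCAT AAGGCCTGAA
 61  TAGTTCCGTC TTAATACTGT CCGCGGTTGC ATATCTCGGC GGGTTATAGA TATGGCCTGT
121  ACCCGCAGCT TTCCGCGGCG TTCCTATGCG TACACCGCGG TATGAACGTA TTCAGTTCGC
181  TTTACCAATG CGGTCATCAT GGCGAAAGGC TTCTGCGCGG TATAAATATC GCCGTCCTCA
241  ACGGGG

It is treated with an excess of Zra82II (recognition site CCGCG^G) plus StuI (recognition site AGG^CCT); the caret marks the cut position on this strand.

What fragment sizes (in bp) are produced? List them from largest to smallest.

Zra82II sites (CCGCGG) start at positions 81, 133, 155.
Zra82II cuts after base 5 of each site (before the last base), so after positions 85, 137, 159.
The StuI site (AGGCCT) starts at position 52.
StuI cuts after base 3 of each site, so after position 54.
Combined cut positions: 54, 85, 137, 159.
Circular molecule, 4 cuts → 4 fragments:
  55–85 → 31 bp
  86–137 → 52 bp
  138–159 → 22 bp
  160–246 then 1–54 → 87 + 54 = 141 bp
Sorted largest to smallest: 141, 52, 31, 22 bp.

141, 52, 31, 22 bp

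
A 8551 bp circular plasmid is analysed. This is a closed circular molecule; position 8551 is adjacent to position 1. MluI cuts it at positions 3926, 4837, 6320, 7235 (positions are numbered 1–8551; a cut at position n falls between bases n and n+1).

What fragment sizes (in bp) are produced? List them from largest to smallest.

5242, 1483, 915, 911 bp

Circular molecule, 4 cuts → 4 fragments:
  4837 − 3926 = 911 bp
  6320 − 4837 = 1483 bp
  7235 − 6320 = 915 bp
  wrap: 8551 − 7235 + 3926 = 5242 bp
Sorted largest to smallest: 5242, 1483, 915, 911 bp.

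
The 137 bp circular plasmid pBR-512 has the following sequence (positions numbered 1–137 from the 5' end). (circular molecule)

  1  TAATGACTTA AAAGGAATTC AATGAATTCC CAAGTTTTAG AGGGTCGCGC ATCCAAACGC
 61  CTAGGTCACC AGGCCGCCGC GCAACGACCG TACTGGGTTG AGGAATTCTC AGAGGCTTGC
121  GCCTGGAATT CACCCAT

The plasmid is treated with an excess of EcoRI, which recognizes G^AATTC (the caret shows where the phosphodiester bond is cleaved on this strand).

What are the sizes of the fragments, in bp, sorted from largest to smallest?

79, 26, 23, 9 bp

EcoRI sites (GAATTC) start at positions 15, 24, 103, 126.
EcoRI cuts after the first base of each site, so after positions 15, 24, 103, 126.
Circular molecule, 4 cuts → 4 fragments:
  16–24 → 9 bp
  25–103 → 79 bp
  104–126 → 23 bp
  127–137 then 1–15 → 11 + 15 = 26 bp
Sorted largest to smallest: 79, 26, 23, 9 bp.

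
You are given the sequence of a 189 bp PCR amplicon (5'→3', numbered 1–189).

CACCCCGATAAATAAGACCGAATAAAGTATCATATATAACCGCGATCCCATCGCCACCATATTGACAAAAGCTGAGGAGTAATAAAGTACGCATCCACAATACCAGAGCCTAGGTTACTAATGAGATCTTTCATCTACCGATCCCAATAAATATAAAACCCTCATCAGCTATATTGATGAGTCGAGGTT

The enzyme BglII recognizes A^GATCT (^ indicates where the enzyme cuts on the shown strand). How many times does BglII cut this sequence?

1

AGATCT occurs starting at position 124.
BglII cuts at 1 site.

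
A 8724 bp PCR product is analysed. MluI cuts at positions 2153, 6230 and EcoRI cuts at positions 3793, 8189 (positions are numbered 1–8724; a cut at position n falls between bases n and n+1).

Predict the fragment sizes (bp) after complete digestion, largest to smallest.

2437, 2153, 1959, 1640, 535 bp

Combined cut positions (sorted): 2153, 3793, 6230, 8189.
Linear molecule, 4 cuts → 5 fragments:
  2153 − 0 = 2153 bp
  3793 − 2153 = 1640 bp
  6230 − 3793 = 2437 bp
  8189 − 6230 = 1959 bp
  8724 − 8189 = 535 bp
Sorted largest to smallest: 2437, 2153, 1959, 1640, 535 bp.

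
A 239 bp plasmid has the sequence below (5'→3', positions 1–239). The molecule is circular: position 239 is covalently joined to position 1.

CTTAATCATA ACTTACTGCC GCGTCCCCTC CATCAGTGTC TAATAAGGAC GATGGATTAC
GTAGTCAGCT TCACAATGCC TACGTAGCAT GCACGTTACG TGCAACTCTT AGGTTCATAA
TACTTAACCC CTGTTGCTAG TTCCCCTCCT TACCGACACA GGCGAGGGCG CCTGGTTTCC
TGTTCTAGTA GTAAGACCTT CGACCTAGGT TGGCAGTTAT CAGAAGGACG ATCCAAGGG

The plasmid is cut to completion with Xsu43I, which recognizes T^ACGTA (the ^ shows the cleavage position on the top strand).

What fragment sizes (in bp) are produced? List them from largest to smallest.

Xsu43I sites (TACGTA) start at positions 58, 81.
Xsu43I cuts after the first base of each site, so after positions 58, 81.
Circular molecule, 2 cuts → 2 fragments:
  59–81 → 23 bp
  82–239 then 1–58 → 158 + 58 = 216 bp
Sorted largest to smallest: 216, 23 bp.

216, 23 bp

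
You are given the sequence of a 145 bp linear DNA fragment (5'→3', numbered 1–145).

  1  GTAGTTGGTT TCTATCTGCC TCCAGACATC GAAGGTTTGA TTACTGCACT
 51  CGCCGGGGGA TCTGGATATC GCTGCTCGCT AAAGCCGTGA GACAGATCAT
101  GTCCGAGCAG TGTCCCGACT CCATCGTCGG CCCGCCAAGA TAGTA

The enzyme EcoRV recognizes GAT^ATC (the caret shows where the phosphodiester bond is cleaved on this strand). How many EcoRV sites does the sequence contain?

GATATC occurs starting at position 65.
EcoRV cuts at 1 site.

1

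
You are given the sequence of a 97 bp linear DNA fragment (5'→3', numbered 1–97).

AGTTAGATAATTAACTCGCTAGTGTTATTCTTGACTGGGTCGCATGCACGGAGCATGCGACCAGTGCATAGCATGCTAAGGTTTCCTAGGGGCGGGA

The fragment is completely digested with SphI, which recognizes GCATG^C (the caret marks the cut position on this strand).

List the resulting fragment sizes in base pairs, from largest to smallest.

46, 22, 18, 11 bp

SphI sites (GCATGC) start at positions 42, 53, 71.
SphI cuts after base 5 of each site (before the last base), so after positions 46, 57, 75.
Linear molecule, 3 cuts → 4 fragments:
  1–46 → 46 bp
  47–57 → 11 bp
  58–75 → 18 bp
  76–97 → 22 bp
Sorted largest to smallest: 46, 22, 18, 11 bp.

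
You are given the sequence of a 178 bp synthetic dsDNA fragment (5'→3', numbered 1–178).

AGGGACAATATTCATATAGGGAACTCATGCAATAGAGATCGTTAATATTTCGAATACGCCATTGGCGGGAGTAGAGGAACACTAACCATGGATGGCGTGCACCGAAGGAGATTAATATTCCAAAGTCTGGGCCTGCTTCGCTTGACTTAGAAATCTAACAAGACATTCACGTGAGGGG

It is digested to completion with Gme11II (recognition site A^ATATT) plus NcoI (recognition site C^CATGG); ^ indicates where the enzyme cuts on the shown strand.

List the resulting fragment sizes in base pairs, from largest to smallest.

Gme11II sites (AATATT) start at positions 7, 44, 114.
Gme11II cuts after the first base of each site, so after positions 7, 44, 114.
The NcoI site (CCATGG) starts at position 86.
NcoI cuts after the first base of each site, so after position 86.
Combined cut positions: 7, 44, 86, 114.
Linear molecule, 4 cuts → 5 fragments:
  1–7 → 7 bp
  8–44 → 37 bp
  45–86 → 42 bp
  87–114 → 28 bp
  115–178 → 64 bp
Sorted largest to smallest: 64, 42, 37, 28, 7 bp.

64, 42, 37, 28, 7 bp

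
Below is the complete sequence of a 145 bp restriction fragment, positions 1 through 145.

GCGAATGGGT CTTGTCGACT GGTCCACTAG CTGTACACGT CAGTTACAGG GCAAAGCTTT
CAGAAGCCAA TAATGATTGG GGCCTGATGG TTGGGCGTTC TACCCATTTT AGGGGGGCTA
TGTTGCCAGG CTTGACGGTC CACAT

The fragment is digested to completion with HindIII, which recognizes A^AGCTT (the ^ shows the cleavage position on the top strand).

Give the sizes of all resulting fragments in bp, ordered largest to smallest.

91, 54 bp

The HindIII site (AAGCTT) starts at position 54.
HindIII cuts after the first base of each site, so after position 54.
Linear molecule, 1 cut → 2 fragments:
  1–54 → 54 bp
  55–145 → 91 bp
Sorted largest to smallest: 91, 54 bp.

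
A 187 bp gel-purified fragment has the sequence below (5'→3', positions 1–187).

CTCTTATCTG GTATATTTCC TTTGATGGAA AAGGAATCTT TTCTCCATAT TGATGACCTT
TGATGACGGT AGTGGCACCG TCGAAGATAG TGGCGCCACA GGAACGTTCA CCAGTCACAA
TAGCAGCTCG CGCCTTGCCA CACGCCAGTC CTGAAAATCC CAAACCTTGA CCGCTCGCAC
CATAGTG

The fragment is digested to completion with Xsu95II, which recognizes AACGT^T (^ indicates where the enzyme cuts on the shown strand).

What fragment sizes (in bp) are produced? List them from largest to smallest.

107, 80 bp

The Xsu95II site (AACGTT) starts at position 103.
Xsu95II cuts after base 5 of each site (before the last base), so after position 107.
Linear molecule, 1 cut → 2 fragments:
  1–107 → 107 bp
  108–187 → 80 bp
Sorted largest to smallest: 107, 80 bp.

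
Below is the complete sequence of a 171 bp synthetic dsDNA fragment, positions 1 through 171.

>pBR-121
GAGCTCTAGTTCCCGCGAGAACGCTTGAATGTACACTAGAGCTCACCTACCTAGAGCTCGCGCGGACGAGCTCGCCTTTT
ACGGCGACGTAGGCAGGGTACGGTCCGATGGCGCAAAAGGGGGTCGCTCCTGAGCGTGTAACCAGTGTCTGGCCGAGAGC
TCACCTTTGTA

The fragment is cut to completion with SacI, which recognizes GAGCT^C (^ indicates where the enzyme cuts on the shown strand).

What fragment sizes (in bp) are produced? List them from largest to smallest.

89, 38, 15, 14, 10, 5 bp

SacI sites (GAGCTC) start at positions 1, 39, 54, 68, 157.
SacI cuts after base 5 of each site (before the last base), so after positions 5, 43, 58, 72, 161.
Linear molecule, 5 cuts → 6 fragments:
  1–5 → 5 bp
  6–43 → 38 bp
  44–58 → 15 bp
  59–72 → 14 bp
  73–161 → 89 bp
  162–171 → 10 bp
Sorted largest to smallest: 89, 38, 15, 14, 10, 5 bp.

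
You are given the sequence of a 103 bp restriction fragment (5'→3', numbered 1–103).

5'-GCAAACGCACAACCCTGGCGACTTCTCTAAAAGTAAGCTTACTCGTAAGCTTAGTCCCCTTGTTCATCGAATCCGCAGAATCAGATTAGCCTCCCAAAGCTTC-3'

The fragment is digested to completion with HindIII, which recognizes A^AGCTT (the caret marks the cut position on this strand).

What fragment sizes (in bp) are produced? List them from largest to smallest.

50, 35, 12, 6 bp

HindIII sites (AAGCTT) start at positions 35, 47, 97.
HindIII cuts after the first base of each site, so after positions 35, 47, 97.
Linear molecule, 3 cuts → 4 fragments:
  1–35 → 35 bp
  36–47 → 12 bp
  48–97 → 50 bp
  98–103 → 6 bp
Sorted largest to smallest: 50, 35, 12, 6 bp.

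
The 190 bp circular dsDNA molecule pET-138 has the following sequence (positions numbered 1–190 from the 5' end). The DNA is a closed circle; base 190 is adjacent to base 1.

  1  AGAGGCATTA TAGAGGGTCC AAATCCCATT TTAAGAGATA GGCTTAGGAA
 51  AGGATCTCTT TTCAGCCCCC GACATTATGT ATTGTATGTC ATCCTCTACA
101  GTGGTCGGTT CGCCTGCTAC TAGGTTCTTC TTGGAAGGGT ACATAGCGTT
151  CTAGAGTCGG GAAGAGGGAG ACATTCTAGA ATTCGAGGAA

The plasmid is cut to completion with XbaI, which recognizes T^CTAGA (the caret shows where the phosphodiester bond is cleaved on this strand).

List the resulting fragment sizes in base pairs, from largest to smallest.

XbaI sites (TCTAGA) start at positions 150, 175.
XbaI cuts after the first base of each site, so after positions 150, 175.
Circular molecule, 2 cuts → 2 fragments:
  151–175 → 25 bp
  176–190 then 1–150 → 15 + 150 = 165 bp
Sorted largest to smallest: 165, 25 bp.

165, 25 bp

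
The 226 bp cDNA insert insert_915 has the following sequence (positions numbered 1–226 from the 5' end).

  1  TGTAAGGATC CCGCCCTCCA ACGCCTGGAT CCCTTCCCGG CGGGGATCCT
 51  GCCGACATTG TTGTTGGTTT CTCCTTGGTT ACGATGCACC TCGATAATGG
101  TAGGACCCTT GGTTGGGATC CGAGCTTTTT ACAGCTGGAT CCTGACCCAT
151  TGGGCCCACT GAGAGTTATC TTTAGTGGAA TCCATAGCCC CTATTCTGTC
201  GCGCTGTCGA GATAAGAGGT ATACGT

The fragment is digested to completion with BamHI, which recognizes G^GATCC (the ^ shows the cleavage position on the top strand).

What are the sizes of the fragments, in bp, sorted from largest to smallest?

89, 72, 21, 21, 17, 6 bp

BamHI sites (GGATCC) start at positions 6, 27, 44, 116, 137.
BamHI cuts after the first base of each site, so after positions 6, 27, 44, 116, 137.
Linear molecule, 5 cuts → 6 fragments:
  1–6 → 6 bp
  7–27 → 21 bp
  28–44 → 17 bp
  45–116 → 72 bp
  117–137 → 21 bp
  138–226 → 89 bp
Sorted largest to smallest: 89, 72, 21, 21, 17, 6 bp.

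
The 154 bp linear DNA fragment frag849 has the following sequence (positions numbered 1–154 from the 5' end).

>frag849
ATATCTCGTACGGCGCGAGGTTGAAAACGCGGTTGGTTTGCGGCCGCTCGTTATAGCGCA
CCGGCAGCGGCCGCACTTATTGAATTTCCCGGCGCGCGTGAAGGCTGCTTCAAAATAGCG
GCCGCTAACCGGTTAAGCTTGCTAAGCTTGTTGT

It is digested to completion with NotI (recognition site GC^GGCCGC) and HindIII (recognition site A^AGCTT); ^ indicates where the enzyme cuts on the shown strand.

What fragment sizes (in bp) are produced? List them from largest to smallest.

51, 41, 27, 16, 10, 9 bp

NotI sites (GCGGCCGC) start at positions 40, 67, 118.
NotI cuts after base 2 of each site, so after positions 41, 68, 119.
HindIII sites (AAGCTT) start at positions 135, 144.
HindIII cuts after the first base of each site, so after positions 135, 144.
Combined cut positions: 41, 68, 119, 135, 144.
Linear molecule, 5 cuts → 6 fragments:
  1–41 → 41 bp
  42–68 → 27 bp
  69–119 → 51 bp
  120–135 → 16 bp
  136–144 → 9 bp
  145–154 → 10 bp
Sorted largest to smallest: 51, 41, 27, 16, 10, 9 bp.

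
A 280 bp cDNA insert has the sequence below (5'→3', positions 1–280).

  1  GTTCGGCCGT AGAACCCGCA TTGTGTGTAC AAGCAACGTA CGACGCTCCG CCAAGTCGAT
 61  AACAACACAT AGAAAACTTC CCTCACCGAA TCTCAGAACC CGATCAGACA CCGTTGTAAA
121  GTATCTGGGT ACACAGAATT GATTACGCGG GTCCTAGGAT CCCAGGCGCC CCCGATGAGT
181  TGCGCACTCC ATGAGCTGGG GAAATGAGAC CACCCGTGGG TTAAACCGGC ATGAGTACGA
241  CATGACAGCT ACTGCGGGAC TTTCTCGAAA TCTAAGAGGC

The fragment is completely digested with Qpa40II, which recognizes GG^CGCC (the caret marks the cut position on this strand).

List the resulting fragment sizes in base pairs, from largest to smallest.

The Qpa40II site (GGCGCC) starts at position 165.
Qpa40II cuts after base 2 of each site, so after position 166.
Linear molecule, 1 cut → 2 fragments:
  1–166 → 166 bp
  167–280 → 114 bp
Sorted largest to smallest: 166, 114 bp.

166, 114 bp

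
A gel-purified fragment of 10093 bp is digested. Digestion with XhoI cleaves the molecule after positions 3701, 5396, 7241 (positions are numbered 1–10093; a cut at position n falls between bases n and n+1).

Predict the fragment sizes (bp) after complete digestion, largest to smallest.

Linear molecule, 3 cuts → 4 fragments:
  3701 − 0 = 3701 bp
  5396 − 3701 = 1695 bp
  7241 − 5396 = 1845 bp
  10093 − 7241 = 2852 bp
Sorted largest to smallest: 3701, 2852, 1845, 1695 bp.

3701, 2852, 1845, 1695 bp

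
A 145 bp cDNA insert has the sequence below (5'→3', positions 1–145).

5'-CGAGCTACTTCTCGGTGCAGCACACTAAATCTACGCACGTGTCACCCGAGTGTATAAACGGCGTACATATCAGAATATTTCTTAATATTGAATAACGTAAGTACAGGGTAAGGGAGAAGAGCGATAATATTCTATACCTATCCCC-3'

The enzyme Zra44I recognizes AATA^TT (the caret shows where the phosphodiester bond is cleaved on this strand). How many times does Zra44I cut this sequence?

AATATT occurs starting at positions 74, 84, 126.
Zra44I cuts at 3 sites.

3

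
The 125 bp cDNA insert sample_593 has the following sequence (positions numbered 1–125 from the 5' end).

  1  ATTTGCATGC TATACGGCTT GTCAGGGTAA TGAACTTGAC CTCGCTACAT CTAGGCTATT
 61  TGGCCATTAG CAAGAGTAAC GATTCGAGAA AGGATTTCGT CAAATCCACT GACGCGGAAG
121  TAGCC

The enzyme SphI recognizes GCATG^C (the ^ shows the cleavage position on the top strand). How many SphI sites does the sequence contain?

GCATGC occurs starting at position 5.
SphI cuts at 1 site.

1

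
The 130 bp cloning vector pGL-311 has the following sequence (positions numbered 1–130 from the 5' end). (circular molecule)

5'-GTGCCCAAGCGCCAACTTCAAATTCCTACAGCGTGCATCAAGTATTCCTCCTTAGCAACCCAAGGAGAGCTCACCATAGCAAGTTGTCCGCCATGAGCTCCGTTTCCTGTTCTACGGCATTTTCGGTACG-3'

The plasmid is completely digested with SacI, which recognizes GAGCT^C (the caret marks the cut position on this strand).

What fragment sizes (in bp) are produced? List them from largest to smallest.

102, 28 bp

SacI sites (GAGCTC) start at positions 67, 95.
SacI cuts after base 5 of each site (before the last base), so after positions 71, 99.
Circular molecule, 2 cuts → 2 fragments:
  72–99 → 28 bp
  100–130 then 1–71 → 31 + 71 = 102 bp
Sorted largest to smallest: 102, 28 bp.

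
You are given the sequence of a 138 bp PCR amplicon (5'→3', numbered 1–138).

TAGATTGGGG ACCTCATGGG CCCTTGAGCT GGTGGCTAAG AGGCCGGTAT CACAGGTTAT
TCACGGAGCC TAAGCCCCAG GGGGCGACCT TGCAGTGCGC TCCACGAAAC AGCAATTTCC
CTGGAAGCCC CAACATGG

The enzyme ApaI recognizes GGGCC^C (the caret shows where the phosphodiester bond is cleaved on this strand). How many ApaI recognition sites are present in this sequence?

1

GGGCCC occurs starting at position 18.
ApaI cuts at 1 site.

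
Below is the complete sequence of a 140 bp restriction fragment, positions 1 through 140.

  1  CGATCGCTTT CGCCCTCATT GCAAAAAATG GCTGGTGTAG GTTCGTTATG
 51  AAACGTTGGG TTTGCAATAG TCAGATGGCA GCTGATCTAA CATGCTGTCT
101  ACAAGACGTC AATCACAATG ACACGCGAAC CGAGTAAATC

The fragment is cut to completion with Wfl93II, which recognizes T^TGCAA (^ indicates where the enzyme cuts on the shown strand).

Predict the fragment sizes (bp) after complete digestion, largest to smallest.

Wfl93II sites (TTGCAA) start at positions 19, 62.
Wfl93II cuts after the first base of each site, so after positions 19, 62.
Linear molecule, 2 cuts → 3 fragments:
  1–19 → 19 bp
  20–62 → 43 bp
  63–140 → 78 bp
Sorted largest to smallest: 78, 43, 19 bp.

78, 43, 19 bp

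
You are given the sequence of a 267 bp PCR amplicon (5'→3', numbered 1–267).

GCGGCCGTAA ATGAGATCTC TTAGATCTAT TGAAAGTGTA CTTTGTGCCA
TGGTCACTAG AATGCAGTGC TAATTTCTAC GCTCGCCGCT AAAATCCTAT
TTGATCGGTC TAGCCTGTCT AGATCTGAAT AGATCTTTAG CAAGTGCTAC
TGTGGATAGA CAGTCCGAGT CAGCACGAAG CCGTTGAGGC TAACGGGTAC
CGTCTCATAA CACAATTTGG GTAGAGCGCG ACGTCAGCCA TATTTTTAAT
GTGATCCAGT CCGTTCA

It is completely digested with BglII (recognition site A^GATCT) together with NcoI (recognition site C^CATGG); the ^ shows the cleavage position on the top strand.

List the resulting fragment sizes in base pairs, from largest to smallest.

BglII sites (AGATCT) start at positions 14, 23, 121, 131.
BglII cuts after the first base of each site, so after positions 14, 23, 121, 131.
The NcoI site (CCATGG) starts at position 48.
NcoI cuts after the first base of each site, so after position 48.
Combined cut positions: 14, 23, 48, 121, 131.
Linear molecule, 5 cuts → 6 fragments:
  1–14 → 14 bp
  15–23 → 9 bp
  24–48 → 25 bp
  49–121 → 73 bp
  122–131 → 10 bp
  132–267 → 136 bp
Sorted largest to smallest: 136, 73, 25, 14, 10, 9 bp.

136, 73, 25, 14, 10, 9 bp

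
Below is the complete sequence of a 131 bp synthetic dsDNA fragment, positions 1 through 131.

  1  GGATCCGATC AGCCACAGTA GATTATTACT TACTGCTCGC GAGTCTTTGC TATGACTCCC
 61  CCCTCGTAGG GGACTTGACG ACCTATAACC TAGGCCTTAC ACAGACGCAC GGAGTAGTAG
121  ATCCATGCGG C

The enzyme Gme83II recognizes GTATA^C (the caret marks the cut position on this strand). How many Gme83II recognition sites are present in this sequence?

No occurrence of GTATAC is present in the sequence.
Gme83II does not cut: 0 sites.

0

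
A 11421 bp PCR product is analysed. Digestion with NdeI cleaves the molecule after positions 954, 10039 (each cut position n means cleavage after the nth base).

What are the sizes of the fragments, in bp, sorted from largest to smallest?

Linear molecule, 2 cuts → 3 fragments:
  954 − 0 = 954 bp
  10039 − 954 = 9085 bp
  11421 − 10039 = 1382 bp
Sorted largest to smallest: 9085, 1382, 954 bp.

9085, 1382, 954 bp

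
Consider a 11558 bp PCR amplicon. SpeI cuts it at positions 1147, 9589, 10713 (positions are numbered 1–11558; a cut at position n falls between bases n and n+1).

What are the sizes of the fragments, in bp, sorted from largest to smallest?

8442, 1147, 1124, 845 bp

Linear molecule, 3 cuts → 4 fragments:
  1147 − 0 = 1147 bp
  9589 − 1147 = 8442 bp
  10713 − 9589 = 1124 bp
  11558 − 10713 = 845 bp
Sorted largest to smallest: 8442, 1147, 1124, 845 bp.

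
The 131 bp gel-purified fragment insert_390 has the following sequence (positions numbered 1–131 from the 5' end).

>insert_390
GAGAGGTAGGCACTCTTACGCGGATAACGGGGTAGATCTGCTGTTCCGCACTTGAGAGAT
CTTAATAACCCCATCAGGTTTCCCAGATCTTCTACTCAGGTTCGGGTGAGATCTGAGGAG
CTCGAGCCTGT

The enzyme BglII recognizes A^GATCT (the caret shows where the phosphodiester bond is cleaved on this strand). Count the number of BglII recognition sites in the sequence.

AGATCT occurs starting at positions 34, 57, 85, 109.
BglII cuts at 4 sites.

4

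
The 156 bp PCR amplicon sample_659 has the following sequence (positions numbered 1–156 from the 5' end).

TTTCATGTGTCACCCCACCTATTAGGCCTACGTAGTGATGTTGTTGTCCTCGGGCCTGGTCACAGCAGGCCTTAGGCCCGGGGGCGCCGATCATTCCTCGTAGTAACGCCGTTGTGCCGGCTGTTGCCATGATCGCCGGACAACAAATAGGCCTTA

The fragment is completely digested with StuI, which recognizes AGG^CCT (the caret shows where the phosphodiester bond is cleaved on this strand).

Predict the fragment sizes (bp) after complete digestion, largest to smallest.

StuI sites (AGGCCT) start at positions 24, 67, 149.
StuI cuts after base 3 of each site, so after positions 26, 69, 151.
Linear molecule, 3 cuts → 4 fragments:
  1–26 → 26 bp
  27–69 → 43 bp
  70–151 → 82 bp
  152–156 → 5 bp
Sorted largest to smallest: 82, 43, 26, 5 bp.

82, 43, 26, 5 bp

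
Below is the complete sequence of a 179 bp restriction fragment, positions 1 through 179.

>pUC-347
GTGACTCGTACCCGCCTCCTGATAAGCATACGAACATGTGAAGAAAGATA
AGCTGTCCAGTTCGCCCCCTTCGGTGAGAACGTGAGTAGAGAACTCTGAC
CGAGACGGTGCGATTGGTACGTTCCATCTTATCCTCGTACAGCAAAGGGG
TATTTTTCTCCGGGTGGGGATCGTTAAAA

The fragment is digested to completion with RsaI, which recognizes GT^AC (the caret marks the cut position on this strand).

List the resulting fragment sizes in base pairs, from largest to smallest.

RsaI sites (GTAC) start at positions 8, 117, 137.
RsaI cuts after base 2 of each site, so after positions 9, 118, 138.
Linear molecule, 3 cuts → 4 fragments:
  1–9 → 9 bp
  10–118 → 109 bp
  119–138 → 20 bp
  139–179 → 41 bp
Sorted largest to smallest: 109, 41, 20, 9 bp.

109, 41, 20, 9 bp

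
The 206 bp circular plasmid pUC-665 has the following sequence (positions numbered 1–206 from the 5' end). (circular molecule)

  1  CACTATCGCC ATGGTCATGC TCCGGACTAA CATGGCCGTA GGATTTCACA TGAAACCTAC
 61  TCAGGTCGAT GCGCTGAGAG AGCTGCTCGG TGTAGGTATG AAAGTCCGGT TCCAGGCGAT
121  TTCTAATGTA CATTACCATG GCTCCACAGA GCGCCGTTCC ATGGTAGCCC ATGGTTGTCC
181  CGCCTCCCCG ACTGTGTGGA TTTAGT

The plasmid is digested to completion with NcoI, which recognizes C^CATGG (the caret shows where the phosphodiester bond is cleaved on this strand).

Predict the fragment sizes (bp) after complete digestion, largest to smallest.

127, 46, 23, 10 bp

NcoI sites (CCATGG) start at positions 9, 136, 159, 169.
NcoI cuts after the first base of each site, so after positions 9, 136, 159, 169.
Circular molecule, 4 cuts → 4 fragments:
  10–136 → 127 bp
  137–159 → 23 bp
  160–169 → 10 bp
  170–206 then 1–9 → 37 + 9 = 46 bp
Sorted largest to smallest: 127, 46, 23, 10 bp.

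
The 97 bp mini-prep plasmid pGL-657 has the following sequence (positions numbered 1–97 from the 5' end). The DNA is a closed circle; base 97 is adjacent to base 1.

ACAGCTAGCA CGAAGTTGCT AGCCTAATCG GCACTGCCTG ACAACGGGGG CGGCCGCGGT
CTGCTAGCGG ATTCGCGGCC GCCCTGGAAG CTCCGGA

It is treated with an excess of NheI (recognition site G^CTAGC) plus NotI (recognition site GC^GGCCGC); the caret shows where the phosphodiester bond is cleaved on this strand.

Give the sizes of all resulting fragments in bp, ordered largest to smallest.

NheI sites (GCTAGC) start at positions 4, 18, 63.
NheI cuts after the first base of each site, so after positions 4, 18, 63.
NotI sites (GCGGCCGC) start at positions 50, 75.
NotI cuts after base 2 of each site, so after positions 51, 76.
Combined cut positions: 4, 18, 51, 63, 76.
Circular molecule, 5 cuts → 5 fragments:
  5–18 → 14 bp
  19–51 → 33 bp
  52–63 → 12 bp
  64–76 → 13 bp
  77–97 then 1–4 → 21 + 4 = 25 bp
Sorted largest to smallest: 33, 25, 14, 13, 12 bp.

33, 25, 14, 13, 12 bp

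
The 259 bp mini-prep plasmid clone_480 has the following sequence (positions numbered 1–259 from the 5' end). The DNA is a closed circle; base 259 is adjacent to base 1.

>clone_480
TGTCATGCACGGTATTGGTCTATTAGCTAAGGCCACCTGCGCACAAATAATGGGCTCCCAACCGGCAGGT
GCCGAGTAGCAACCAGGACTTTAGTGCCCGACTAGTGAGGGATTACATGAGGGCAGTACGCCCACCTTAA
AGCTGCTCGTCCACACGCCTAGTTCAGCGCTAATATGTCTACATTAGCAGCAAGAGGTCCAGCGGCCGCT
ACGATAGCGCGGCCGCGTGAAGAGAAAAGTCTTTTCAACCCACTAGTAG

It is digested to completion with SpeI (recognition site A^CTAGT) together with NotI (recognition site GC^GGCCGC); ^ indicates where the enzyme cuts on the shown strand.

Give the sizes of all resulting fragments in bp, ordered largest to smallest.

SpeI sites (ACTAGT) start at positions 101, 252.
SpeI cuts after the first base of each site, so after positions 101, 252.
NotI sites (GCGGCCGC) start at positions 202, 219.
NotI cuts after base 2 of each site, so after positions 203, 220.
Combined cut positions: 101, 203, 220, 252.
Circular molecule, 4 cuts → 4 fragments:
  102–203 → 102 bp
  204–220 → 17 bp
  221–252 → 32 bp
  253–259 then 1–101 → 7 + 101 = 108 bp
Sorted largest to smallest: 108, 102, 32, 17 bp.

108, 102, 32, 17 bp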